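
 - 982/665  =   - 2 + 348/665 = - 1.48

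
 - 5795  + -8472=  - 14267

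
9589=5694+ 3895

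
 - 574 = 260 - 834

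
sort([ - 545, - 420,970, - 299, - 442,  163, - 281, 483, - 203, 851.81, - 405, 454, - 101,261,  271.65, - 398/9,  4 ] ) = [ - 545, - 442,-420,  -  405 , - 299, - 281, - 203,-101, - 398/9,  4,163,261, 271.65,454,483,851.81, 970]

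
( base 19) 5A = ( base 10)105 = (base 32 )39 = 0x69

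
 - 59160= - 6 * 9860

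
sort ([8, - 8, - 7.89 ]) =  [ - 8, - 7.89, 8]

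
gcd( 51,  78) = 3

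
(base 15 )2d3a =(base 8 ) 23002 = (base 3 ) 111100101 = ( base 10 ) 9730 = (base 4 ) 2120002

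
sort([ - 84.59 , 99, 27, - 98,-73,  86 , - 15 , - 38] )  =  [ - 98, - 84.59, - 73, - 38, - 15,27,  86, 99 ] 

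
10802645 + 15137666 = 25940311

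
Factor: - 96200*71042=-6834240400 = - 2^4*5^2 * 13^1*37^1*35521^1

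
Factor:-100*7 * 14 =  - 9800 =- 2^3*5^2*7^2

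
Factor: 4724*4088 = 19311712 = 2^5*7^1*73^1 * 1181^1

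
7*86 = 602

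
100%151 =100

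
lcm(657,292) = 2628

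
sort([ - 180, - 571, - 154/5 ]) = [ - 571 ,-180,-154/5 ] 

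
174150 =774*225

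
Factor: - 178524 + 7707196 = 7528672 = 2^5*149^1*1579^1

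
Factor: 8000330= 2^1*5^1*13^1*19^1 * 41^1*79^1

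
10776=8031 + 2745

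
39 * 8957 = 349323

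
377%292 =85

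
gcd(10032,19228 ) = 836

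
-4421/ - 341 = 12 + 329/341 = 12.96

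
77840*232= 18058880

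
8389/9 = 932 + 1/9 = 932.11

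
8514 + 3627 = 12141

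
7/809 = 7/809 = 0.01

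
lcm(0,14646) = 0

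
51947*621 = 32259087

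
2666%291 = 47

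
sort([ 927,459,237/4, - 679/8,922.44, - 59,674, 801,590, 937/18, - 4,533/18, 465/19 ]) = [ - 679/8, - 59, - 4, 465/19,  533/18,937/18, 237/4,459,590,674,801,922.44,927]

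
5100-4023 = 1077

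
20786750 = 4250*4891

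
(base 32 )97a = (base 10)9450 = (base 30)af0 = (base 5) 300300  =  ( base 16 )24ea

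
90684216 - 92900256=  - 2216040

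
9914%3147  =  473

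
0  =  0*46259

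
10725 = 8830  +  1895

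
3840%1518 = 804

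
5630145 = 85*66237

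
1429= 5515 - 4086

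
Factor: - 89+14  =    -  3^1 * 5^2 = -75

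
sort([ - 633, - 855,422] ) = [ - 855 , - 633,422 ] 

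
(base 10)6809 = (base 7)25565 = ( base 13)313a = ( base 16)1a99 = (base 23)ck1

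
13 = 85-72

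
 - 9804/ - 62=4902/31=158.13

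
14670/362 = 7335/181 = 40.52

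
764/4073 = 764/4073=0.19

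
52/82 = 26/41 = 0.63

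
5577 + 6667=12244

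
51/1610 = 51/1610=0.03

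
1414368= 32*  44199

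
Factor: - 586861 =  - 11^1*31^1*1721^1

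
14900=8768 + 6132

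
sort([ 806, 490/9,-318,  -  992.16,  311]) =[ - 992.16,-318, 490/9,  311, 806] 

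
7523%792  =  395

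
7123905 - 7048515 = 75390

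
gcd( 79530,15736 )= 2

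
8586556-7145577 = 1440979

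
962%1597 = 962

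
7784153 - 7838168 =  - 54015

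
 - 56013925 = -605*92585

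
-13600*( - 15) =204000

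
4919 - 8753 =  - 3834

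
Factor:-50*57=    - 2^1*3^1 * 5^2 * 19^1  =  - 2850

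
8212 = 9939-1727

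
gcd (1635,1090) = 545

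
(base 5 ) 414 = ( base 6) 301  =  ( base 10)109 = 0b1101101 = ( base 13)85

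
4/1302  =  2/651= 0.00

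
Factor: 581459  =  581459^1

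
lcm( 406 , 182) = 5278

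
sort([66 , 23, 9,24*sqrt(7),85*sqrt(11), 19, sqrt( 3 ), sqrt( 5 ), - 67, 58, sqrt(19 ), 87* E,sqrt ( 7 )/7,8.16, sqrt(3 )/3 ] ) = [- 67, sqrt(7) /7, sqrt(3) /3,sqrt( 3), sqrt( 5 ), sqrt( 19 ), 8.16, 9, 19, 23, 58, 24*sqrt( 7),66,87*E, 85*sqrt(  11)]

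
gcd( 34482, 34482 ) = 34482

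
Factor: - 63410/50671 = -2^1*5^1 * 17^1*373^1*50671^ ( - 1) 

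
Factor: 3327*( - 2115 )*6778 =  - 2^1*3^3*5^1*47^1*1109^1*3389^1 = -47694108690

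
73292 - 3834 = 69458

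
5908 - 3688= 2220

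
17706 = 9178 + 8528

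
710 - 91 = 619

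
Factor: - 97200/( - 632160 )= 135/878 = 2^( - 1)*3^3 *5^1*439^ ( - 1 ) 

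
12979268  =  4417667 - -8561601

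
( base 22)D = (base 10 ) 13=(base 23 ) D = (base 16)D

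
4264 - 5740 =-1476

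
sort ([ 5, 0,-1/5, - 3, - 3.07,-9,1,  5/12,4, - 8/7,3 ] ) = [ - 9, - 3.07, - 3,-8/7,-1/5,0,5/12,1,3, 4,5]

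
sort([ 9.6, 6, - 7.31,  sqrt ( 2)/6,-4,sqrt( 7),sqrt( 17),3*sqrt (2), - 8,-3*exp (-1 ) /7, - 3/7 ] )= [ - 8,-7.31, - 4, - 3/7, - 3*exp(-1 ) /7,sqrt( 2)/6,sqrt( 7),sqrt( 17), 3*sqrt ( 2), 6, 9.6 ] 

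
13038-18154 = - 5116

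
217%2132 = 217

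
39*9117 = 355563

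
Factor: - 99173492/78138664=  -  2^ ( - 1 )*11^1*17^( - 2)*503^1*4481^1* 33797^( - 1) = - 24793373/19534666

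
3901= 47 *83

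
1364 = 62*22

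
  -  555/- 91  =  6  +  9/91   =  6.10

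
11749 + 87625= 99374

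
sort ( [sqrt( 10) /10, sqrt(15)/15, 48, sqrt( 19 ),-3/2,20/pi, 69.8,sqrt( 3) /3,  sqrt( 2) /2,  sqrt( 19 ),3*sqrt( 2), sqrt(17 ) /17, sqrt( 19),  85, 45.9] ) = [ - 3/2, sqrt( 17)/17,sqrt( 15)/15, sqrt( 10)/10, sqrt( 3) /3,sqrt( 2 ) /2,3*sqrt( 2),sqrt( 19), sqrt( 19), sqrt( 19 ), 20/pi, 45.9, 48, 69.8,  85 ] 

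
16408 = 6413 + 9995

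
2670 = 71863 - 69193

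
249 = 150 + 99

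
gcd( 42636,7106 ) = 7106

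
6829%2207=208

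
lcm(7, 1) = 7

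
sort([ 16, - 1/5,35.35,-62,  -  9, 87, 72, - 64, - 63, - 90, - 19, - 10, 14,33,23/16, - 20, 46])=[  -  90, - 64, - 63,-62, - 20, - 19, - 10, - 9 ,  -  1/5, 23/16,14,16, 33, 35.35, 46, 72,87 ]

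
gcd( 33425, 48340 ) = 5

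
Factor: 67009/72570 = 2^( - 1 ) * 3^( - 1) * 5^( - 1)*41^( - 1 )*59^( - 1 )*113^1 * 593^1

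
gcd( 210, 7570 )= 10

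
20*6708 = 134160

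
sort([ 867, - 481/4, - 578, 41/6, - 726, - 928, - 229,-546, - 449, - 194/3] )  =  [ - 928, - 726,-578, -546,-449 , - 229, - 481/4, - 194/3,41/6, 867]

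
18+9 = 27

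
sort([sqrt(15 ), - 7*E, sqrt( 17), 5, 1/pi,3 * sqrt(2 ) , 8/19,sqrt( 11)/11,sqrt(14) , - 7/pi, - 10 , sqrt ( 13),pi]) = [ - 7 * E, - 10,-7/pi, sqrt(11)/11,1/pi,8/19, pi, sqrt (13), sqrt(14),sqrt( 15),sqrt(17 ), 3 * sqrt (2 ),5] 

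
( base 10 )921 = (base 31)TM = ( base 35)qb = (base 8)1631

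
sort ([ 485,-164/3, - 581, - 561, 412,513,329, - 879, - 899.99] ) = [ -899.99, - 879, - 581, -561,-164/3, 329,412,485,513 ]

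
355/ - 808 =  - 1 +453/808=-  0.44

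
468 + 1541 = 2009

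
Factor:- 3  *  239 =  - 717 = - 3^1*239^1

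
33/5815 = 33/5815 = 0.01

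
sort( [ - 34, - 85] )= [  -  85, -34]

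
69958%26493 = 16972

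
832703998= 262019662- -570684336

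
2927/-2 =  - 2927/2= -1463.50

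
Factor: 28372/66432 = 2^(-5)* 3^( - 1)*41^1 = 41/96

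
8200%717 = 313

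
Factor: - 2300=-2^2*5^2*23^1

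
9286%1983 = 1354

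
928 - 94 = 834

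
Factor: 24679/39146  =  29/46=2^(-1 ) * 23^(  -  1 ) * 29^1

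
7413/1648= 7413/1648 = 4.50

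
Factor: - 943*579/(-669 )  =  181999/223= 23^1*41^1 * 193^1 * 223^( -1)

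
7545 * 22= 165990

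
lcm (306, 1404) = 23868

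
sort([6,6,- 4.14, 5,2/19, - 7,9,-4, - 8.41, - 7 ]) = [- 8.41, - 7, - 7, - 4.14, - 4, 2/19,5,  6,6,9 ] 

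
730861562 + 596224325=1327085887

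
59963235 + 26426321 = 86389556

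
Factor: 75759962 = 2^1*37879981^1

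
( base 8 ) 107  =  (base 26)2J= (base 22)35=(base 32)27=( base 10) 71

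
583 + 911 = 1494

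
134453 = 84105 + 50348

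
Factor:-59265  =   - 3^3*5^1*439^1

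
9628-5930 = 3698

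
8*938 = 7504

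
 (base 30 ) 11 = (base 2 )11111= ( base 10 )31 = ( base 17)1e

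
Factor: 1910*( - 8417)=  - 2^1 * 5^1*19^1 *191^1 *443^1 = - 16076470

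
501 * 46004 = 23048004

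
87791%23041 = 18668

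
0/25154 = 0 = 0.00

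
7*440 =3080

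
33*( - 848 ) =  - 27984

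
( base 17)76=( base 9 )148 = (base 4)1331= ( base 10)125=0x7D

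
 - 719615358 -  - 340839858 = -378775500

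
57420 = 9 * 6380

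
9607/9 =9607/9 = 1067.44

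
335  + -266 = 69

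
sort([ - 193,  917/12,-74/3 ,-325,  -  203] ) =[ - 325, - 203,-193, - 74/3,917/12]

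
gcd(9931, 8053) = 1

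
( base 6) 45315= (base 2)1100011101111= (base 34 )5hp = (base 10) 6383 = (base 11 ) 4883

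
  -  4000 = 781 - 4781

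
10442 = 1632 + 8810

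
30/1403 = 30/1403 = 0.02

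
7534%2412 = 298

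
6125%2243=1639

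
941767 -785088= 156679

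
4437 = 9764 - 5327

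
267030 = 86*3105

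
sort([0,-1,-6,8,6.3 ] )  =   [  -  6, - 1, 0 , 6.3,8]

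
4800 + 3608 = 8408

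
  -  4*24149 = -96596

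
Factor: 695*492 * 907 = 2^2*3^1*5^1 * 41^1*139^1*907^1 = 310139580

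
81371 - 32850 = 48521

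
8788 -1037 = 7751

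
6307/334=18+295/334=18.88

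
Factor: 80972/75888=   2^( - 2 )*3^( - 2)*17^(  -  1 )*653^1 = 653/612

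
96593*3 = 289779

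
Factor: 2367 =3^2*263^1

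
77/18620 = 11/2660=0.00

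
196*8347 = 1636012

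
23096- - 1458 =24554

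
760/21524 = 190/5381 = 0.04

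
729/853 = 729/853 = 0.85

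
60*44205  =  2652300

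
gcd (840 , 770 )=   70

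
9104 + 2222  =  11326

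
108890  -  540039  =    -  431149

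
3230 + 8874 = 12104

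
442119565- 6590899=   435528666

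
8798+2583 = 11381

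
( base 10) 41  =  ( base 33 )18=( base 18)25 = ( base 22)1j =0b101001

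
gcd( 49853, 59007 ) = 1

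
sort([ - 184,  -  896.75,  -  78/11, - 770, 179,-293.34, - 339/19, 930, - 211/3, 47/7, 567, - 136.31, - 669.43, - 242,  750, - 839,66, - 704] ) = [ - 896.75, - 839, - 770,-704, - 669.43, - 293.34,-242, - 184,-136.31,  -  211/3, - 339/19,  -  78/11, 47/7, 66, 179 , 567, 750,930 ] 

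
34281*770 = 26396370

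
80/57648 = 5/3603=0.00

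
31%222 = 31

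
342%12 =6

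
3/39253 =3/39253 = 0.00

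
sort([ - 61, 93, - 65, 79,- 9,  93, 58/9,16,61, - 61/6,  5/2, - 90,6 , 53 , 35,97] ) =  [ - 90,-65,  -  61, - 61/6, - 9,5/2, 6,58/9,16 , 35 , 53, 61,79,  93,  93,  97 ]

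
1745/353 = 1745/353=4.94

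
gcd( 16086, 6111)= 21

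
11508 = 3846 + 7662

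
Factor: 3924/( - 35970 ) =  - 6/55 = - 2^1*3^1* 5^(-1)*11^(  -  1 )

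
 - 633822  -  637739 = - 1271561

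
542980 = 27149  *20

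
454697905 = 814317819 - 359619914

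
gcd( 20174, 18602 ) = 262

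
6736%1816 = 1288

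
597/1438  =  597/1438 =0.42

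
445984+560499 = 1006483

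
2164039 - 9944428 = -7780389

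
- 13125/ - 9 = 4375/3 = 1458.33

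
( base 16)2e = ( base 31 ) 1f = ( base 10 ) 46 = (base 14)34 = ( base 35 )1b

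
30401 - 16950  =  13451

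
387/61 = 387/61 = 6.34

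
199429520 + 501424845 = 700854365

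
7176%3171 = 834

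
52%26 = 0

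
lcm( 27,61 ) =1647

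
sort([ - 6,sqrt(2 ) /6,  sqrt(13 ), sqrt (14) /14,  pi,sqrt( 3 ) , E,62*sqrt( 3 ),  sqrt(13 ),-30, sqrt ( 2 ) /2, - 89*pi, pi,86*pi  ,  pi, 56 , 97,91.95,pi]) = [- 89*pi, - 30, - 6,sqrt (2 ) /6,  sqrt( 14 )/14, sqrt( 2 ) /2, sqrt(3),E,  pi,pi,pi, pi, sqrt ( 13),sqrt (13),56,91.95,  97, 62*sqrt(3 ), 86*pi]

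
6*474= 2844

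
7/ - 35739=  - 1 + 35732/35739 = - 0.00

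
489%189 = 111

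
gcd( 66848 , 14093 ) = 1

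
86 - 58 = 28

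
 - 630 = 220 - 850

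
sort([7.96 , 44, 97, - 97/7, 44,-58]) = [ - 58, - 97/7, 7.96, 44, 44,97]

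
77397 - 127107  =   - 49710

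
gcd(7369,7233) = 1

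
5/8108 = 5/8108 = 0.00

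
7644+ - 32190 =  - 24546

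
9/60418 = 9/60418 = 0.00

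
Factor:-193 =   -  193^1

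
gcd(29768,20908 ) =4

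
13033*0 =0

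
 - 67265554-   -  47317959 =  -19947595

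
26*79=2054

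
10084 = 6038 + 4046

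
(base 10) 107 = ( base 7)212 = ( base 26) 43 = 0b1101011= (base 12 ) 8B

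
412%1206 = 412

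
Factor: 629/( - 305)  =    -  5^( - 1) *17^1*37^1*61^( - 1)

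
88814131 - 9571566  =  79242565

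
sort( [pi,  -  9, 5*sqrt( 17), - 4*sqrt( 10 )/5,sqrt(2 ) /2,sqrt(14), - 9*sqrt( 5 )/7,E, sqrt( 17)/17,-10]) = [ - 10  , - 9,  -  9*sqrt( 5)/7 , - 4 * sqrt( 10 ) /5, sqrt( 17 ) /17,  sqrt(2 ) /2,  E,pi,sqrt( 14),5*sqrt (17)]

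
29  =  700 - 671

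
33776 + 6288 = 40064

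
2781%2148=633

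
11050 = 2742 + 8308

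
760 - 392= 368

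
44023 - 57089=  - 13066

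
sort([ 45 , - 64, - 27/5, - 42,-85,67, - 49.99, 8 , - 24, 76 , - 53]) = [ - 85, - 64, - 53, - 49.99, - 42,  -  24, - 27/5,  8, 45, 67,76 ]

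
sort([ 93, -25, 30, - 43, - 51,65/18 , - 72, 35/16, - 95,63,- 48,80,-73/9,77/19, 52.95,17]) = [ - 95,  -  72,-51, - 48, - 43,-25, - 73/9, 35/16,65/18, 77/19, 17,30, 52.95,63,80 , 93]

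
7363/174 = 42 + 55/174 = 42.32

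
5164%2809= 2355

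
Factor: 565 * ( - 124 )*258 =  - 18075480 = - 2^3*3^1*5^1*31^1*43^1*113^1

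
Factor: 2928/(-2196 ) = -2^2*3^ ( - 1 ) = -4/3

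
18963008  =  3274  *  5792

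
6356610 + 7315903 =13672513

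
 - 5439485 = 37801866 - 43241351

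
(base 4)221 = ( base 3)1112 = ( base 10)41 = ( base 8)51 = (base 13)32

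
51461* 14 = 720454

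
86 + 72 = 158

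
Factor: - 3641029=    - 7^1*61^1*8527^1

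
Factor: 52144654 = 2^1*373^1*69899^1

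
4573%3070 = 1503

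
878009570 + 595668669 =1473678239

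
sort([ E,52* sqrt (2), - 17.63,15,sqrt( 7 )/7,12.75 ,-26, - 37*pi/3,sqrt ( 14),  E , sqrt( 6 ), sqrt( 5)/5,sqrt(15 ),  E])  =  [ - 37*pi/3, - 26, - 17.63,sqrt( 7)/7  ,  sqrt(5)/5,sqrt( 6),  E,E, E, sqrt( 14), sqrt(15),12.75,  15,  52*sqrt(2) ]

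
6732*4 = 26928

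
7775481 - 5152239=2623242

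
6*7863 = 47178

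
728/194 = 364/97=3.75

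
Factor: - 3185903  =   - 7^1*463^1*983^1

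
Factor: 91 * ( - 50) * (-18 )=81900 = 2^2*3^2*5^2*7^1*13^1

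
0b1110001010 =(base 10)906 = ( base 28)14a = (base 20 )256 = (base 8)1612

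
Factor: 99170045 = 5^1  *13^2*117361^1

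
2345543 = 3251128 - 905585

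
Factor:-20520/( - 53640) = 3^1 * 19^1*149^(-1) = 57/149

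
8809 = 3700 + 5109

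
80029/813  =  80029/813  =  98.44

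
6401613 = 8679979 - 2278366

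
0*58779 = 0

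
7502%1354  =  732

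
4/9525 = 4/9525 = 0.00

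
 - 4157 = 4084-8241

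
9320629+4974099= 14294728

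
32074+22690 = 54764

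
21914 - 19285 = 2629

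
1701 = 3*567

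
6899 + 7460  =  14359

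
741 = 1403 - 662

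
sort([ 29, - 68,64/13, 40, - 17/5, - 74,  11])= [ - 74, - 68 , -17/5, 64/13, 11,29, 40 ] 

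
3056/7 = 436+4/7 = 436.57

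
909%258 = 135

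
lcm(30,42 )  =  210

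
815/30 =27 + 1/6 = 27.17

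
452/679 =452/679  =  0.67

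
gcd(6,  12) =6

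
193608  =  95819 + 97789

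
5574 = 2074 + 3500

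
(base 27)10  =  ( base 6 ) 43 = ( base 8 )33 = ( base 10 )27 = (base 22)15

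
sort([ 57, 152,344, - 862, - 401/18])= [ - 862, - 401/18,57, 152,344 ]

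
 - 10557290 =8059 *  (-1310 )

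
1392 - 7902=-6510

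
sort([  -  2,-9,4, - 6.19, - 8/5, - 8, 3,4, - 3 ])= [-9,  -  8 , - 6.19,-3 , - 2, - 8/5,3, 4, 4 ]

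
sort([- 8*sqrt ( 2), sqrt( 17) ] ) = [ - 8 *sqrt( 2), sqrt(17)]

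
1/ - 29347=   -  1/29347  =  - 0.00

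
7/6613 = 7/6613 =0.00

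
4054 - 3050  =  1004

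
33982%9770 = 4672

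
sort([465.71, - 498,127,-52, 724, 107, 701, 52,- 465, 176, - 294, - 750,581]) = [ - 750, - 498, - 465, - 294, - 52, 52,107,127,176, 465.71, 581,701 , 724]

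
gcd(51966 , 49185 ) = 9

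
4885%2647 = 2238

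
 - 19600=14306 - 33906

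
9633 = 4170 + 5463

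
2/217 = 2/217= 0.01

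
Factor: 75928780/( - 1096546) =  - 37964390/548273 = -2^1*5^1*11^( -1 ) * 271^1 * 14009^1*49843^( - 1)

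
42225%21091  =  43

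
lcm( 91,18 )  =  1638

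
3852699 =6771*569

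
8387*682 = 5719934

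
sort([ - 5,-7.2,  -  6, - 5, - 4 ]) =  [ - 7.2, - 6, - 5 , - 5,-4]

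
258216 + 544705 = 802921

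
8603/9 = 8603/9 = 955.89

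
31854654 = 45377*702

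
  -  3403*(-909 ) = 3093327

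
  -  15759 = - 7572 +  - 8187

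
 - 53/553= -53/553 = - 0.10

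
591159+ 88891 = 680050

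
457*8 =3656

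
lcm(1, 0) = 0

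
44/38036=11/9509 = 0.00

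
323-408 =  - 85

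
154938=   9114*17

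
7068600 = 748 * 9450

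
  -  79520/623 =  - 11360/89= - 127.64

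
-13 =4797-4810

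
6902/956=7 + 105/478 = 7.22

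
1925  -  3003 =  - 1078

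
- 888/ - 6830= 444/3415=0.13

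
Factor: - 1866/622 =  - 3^1 = - 3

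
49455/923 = 49455/923 = 53.58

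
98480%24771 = 24167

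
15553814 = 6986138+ 8567676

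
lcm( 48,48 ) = 48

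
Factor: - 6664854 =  - 2^1*3^1*7^1*89^1*1783^1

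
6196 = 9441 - 3245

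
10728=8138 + 2590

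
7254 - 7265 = -11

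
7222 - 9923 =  - 2701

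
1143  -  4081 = -2938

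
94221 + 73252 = 167473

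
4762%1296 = 874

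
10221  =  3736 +6485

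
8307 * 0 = 0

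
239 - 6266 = - 6027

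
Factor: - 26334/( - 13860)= 19/10 = 2^( - 1 )*5^( -1) * 19^1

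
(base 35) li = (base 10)753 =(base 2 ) 1011110001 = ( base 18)25f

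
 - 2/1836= - 1 + 917/918 =- 0.00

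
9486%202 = 194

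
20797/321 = 20797/321 = 64.79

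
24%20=4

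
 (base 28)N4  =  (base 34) J2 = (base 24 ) 130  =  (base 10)648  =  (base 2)1010001000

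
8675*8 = 69400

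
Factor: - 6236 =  - 2^2*1559^1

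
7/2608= 7/2608 = 0.00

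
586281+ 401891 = 988172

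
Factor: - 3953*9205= - 5^1*7^1*59^1 *67^1*263^1  =  - 36387365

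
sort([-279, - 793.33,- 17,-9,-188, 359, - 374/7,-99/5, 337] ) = [ - 793.33,-279,- 188,-374/7,-99/5,-17, - 9,337, 359] 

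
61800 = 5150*12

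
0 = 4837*0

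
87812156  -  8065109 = 79747047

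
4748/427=11 + 51/427 = 11.12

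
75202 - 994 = 74208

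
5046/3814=1 +616/1907 = 1.32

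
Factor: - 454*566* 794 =-204029416 =-2^3*227^1  *283^1*397^1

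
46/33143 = 2/1441 =0.00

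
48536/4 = 12134=12134.00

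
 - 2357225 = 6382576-8739801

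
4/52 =1/13 =0.08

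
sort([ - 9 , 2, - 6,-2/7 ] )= [  -  9, - 6, - 2/7,2 ] 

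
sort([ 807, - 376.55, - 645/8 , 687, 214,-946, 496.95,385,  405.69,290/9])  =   [ - 946, - 376.55, - 645/8, 290/9,214,385, 405.69, 496.95, 687, 807]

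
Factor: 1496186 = 2^1*748093^1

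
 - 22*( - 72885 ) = 1603470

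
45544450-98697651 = -53153201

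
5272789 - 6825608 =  - 1552819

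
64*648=41472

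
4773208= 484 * 9862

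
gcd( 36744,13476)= 12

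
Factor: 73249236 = 2^2*3^2*541^1*3761^1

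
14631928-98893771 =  - 84261843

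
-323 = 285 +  - 608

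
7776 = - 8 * (-972 )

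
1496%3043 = 1496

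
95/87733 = 95/87733 = 0.00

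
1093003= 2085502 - 992499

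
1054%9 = 1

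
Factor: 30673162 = 2^1*13^2*90749^1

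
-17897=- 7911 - 9986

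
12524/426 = 29 + 85/213= 29.40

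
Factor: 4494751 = 47^1*95633^1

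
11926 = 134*89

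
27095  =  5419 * 5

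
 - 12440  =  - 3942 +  - 8498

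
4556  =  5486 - 930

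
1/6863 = 1/6863  =  0.00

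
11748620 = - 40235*( - 292 ) 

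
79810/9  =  79810/9 = 8867.78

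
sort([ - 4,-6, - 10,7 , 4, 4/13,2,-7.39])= [ - 10, - 7.39 , - 6, - 4,4/13, 2 , 4,  7]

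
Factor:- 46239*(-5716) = 2^2 * 3^1*1429^1*15413^1 = 264302124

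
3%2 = 1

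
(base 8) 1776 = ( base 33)uw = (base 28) 18E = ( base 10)1022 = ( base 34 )U2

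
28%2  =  0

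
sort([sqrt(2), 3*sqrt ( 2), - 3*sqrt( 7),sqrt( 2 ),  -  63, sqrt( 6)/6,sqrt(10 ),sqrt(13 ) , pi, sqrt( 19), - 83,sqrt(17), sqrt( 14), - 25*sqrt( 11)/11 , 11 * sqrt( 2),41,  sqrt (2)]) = [- 83, - 63,- 3*  sqrt(7) ,  -  25*sqrt(11) /11, sqrt(6 )/6,sqrt( 2),sqrt(2 ),sqrt( 2),pi, sqrt(10 ),sqrt ( 13),sqrt(14),sqrt(  17 ),3*sqrt (2),sqrt( 19),11*sqrt(2), 41]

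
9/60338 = 9/60338 = 0.00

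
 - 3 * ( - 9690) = 29070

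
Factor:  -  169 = -13^2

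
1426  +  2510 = 3936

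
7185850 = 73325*98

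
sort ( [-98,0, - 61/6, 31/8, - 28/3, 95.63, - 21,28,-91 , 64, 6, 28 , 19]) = [-98, - 91,  -  21, - 61/6 ,-28/3,0, 31/8,6,19,28,28, 64, 95.63 ] 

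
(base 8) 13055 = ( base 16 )162D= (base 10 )5677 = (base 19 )FDF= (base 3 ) 21210021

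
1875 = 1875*1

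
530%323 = 207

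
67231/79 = 67231/79 = 851.03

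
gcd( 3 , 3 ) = 3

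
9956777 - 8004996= 1951781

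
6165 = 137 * 45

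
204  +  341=545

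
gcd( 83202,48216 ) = 294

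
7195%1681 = 471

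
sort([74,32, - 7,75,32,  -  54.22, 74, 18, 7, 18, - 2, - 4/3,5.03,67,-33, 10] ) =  [-54.22,-33, - 7, - 2,-4/3, 5.03 , 7, 10, 18,18,32, 32,67,74, 74, 75]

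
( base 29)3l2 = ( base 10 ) 3134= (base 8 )6076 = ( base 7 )12065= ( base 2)110000111110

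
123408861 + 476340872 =599749733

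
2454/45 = 54 + 8/15=   54.53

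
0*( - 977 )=0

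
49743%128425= 49743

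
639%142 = 71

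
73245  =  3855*19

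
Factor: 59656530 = 2^1 * 3^1*5^1* 1988551^1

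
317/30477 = 317/30477=0.01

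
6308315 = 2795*2257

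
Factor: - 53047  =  -53047^1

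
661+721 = 1382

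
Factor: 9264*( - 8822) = -2^5*3^1*11^1 *193^1 * 401^1 = - 81727008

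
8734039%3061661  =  2610717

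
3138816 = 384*8174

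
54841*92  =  5045372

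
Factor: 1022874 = 2^1*3^1*151^1*1129^1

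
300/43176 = 25/3598= 0.01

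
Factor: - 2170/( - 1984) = 2^(- 5)*5^1*7^1 = 35/32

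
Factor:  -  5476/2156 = -7^( - 2 ) * 11^( - 1)*37^2   =  -1369/539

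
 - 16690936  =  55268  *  ( - 302) 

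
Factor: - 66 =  - 2^1*3^1*11^1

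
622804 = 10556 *59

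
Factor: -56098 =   -  2^1 * 7^1*4007^1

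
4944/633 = 7 + 171/211 = 7.81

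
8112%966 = 384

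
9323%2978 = 389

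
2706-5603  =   - 2897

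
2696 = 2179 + 517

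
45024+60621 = 105645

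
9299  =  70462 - 61163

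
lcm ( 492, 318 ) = 26076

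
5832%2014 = 1804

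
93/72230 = 3/2330 = 0.00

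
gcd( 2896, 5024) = 16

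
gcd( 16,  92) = 4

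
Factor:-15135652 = - 2^2*7^1 * 540559^1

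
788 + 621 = 1409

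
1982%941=100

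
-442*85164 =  - 37642488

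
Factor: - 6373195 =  - 5^1*463^1*2753^1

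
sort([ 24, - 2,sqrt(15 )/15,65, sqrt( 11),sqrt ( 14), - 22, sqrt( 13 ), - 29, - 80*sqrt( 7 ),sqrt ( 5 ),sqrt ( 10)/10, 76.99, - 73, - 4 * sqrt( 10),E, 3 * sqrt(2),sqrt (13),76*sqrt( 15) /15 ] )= [- 80 * sqrt( 7 ), - 73, - 29, - 22, - 4*sqrt( 10), - 2, sqrt( 15)/15,sqrt( 10) /10, sqrt(5), E,sqrt ( 11), sqrt( 13), sqrt( 13), sqrt( 14 ),3*sqrt( 2), 76 * sqrt(15) /15,24,65,76.99]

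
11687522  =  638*18319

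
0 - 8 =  - 8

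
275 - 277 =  - 2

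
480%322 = 158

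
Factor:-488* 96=  -  46848 = - 2^8*3^1*61^1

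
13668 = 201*68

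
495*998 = 494010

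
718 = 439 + 279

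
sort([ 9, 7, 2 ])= [2,7,9 ] 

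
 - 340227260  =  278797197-619024457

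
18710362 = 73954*253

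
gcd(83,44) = 1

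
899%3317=899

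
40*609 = 24360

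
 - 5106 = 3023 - 8129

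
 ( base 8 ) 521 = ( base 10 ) 337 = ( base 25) dc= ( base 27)CD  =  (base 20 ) gh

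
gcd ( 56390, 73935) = 5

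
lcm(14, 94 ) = 658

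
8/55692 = 2/13923 = 0.00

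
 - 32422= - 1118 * 29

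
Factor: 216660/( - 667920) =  - 157/484 = -2^( - 2)*11^( - 2)* 157^1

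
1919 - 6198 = - 4279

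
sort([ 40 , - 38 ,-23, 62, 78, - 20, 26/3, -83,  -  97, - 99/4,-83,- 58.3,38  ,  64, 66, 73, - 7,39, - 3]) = [  -  97, - 83, - 83,-58.3, - 38,-99/4,-23,-20 , - 7,-3,26/3,38,39,  40  ,  62, 64 , 66,73,78] 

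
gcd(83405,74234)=1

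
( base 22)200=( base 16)3c8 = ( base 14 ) 4D2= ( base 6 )4252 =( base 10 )968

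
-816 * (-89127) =72727632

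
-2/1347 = -1+1345/1347 = - 0.00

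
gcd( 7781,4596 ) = 1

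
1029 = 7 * 147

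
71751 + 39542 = 111293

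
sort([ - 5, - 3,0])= [ - 5, - 3, 0] 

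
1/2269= 1/2269 = 0.00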